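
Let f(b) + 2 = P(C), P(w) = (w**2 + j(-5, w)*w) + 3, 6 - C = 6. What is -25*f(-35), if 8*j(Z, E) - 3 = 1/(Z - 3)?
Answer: -25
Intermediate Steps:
C = 0 (C = 6 - 1*6 = 6 - 6 = 0)
j(Z, E) = 3/8 + 1/(8*(-3 + Z)) (j(Z, E) = 3/8 + 1/(8*(Z - 3)) = 3/8 + 1/(8*(-3 + Z)))
P(w) = 3 + w**2 + 23*w/64 (P(w) = (w**2 + ((-8 + 3*(-5))/(8*(-3 - 5)))*w) + 3 = (w**2 + ((1/8)*(-8 - 15)/(-8))*w) + 3 = (w**2 + ((1/8)*(-1/8)*(-23))*w) + 3 = (w**2 + 23*w/64) + 3 = 3 + w**2 + 23*w/64)
f(b) = 1 (f(b) = -2 + (3 + 0**2 + (23/64)*0) = -2 + (3 + 0 + 0) = -2 + 3 = 1)
-25*f(-35) = -25*1 = -25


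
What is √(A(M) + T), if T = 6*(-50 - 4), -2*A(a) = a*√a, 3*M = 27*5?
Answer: 3*√(-144 - 30*√5)/2 ≈ 21.793*I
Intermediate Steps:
M = 45 (M = (27*5)/3 = (⅓)*135 = 45)
A(a) = -a^(3/2)/2 (A(a) = -a*√a/2 = -a^(3/2)/2)
T = -324 (T = 6*(-54) = -324)
√(A(M) + T) = √(-135*√5/2 - 324) = √(-324 - 135*√5/2)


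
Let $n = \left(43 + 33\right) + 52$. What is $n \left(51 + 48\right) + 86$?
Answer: $12758$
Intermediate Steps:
$n = 128$ ($n = 76 + 52 = 128$)
$n \left(51 + 48\right) + 86 = 128 \left(51 + 48\right) + 86 = 128 \cdot 99 + 86 = 12672 + 86 = 12758$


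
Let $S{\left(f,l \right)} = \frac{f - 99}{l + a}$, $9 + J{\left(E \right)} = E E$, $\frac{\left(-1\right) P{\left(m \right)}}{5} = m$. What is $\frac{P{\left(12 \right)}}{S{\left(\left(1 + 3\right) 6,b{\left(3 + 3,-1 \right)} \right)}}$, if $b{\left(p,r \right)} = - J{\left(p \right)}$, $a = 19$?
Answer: $- \frac{32}{5} \approx -6.4$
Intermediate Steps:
$P{\left(m \right)} = - 5 m$
$J{\left(E \right)} = -9 + E^{2}$ ($J{\left(E \right)} = -9 + E E = -9 + E^{2}$)
$b{\left(p,r \right)} = 9 - p^{2}$ ($b{\left(p,r \right)} = - (-9 + p^{2}) = 9 - p^{2}$)
$S{\left(f,l \right)} = \frac{-99 + f}{19 + l}$ ($S{\left(f,l \right)} = \frac{f - 99}{l + 19} = \frac{-99 + f}{19 + l}$)
$\frac{P{\left(12 \right)}}{S{\left(\left(1 + 3\right) 6,b{\left(3 + 3,-1 \right)} \right)}} = \frac{\left(-5\right) 12}{\frac{1}{19 + \left(9 - \left(3 + 3\right)^{2}\right)} \left(-99 + \left(1 + 3\right) 6\right)} = - \frac{60}{\frac{1}{19 + \left(9 - 6^{2}\right)} \left(-99 + 4 \cdot 6\right)} = - \frac{60}{\frac{1}{19 + \left(9 - 36\right)} \left(-99 + 24\right)} = - \frac{60}{\frac{1}{19 + \left(9 - 36\right)} \left(-75\right)} = - \frac{60}{\frac{1}{19 - 27} \left(-75\right)} = - \frac{60}{\frac{1}{-8} \left(-75\right)} = - \frac{60}{\left(- \frac{1}{8}\right) \left(-75\right)} = - \frac{60}{\frac{75}{8}} = \left(-60\right) \frac{8}{75} = - \frac{32}{5}$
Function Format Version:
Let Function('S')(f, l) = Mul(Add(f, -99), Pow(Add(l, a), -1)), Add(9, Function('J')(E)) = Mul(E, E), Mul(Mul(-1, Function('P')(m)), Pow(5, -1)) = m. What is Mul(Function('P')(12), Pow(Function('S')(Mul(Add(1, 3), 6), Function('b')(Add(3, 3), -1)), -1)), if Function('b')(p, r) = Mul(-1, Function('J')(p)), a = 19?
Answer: Rational(-32, 5) ≈ -6.4000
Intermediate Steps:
Function('P')(m) = Mul(-5, m)
Function('J')(E) = Add(-9, Pow(E, 2)) (Function('J')(E) = Add(-9, Mul(E, E)) = Add(-9, Pow(E, 2)))
Function('b')(p, r) = Add(9, Mul(-1, Pow(p, 2))) (Function('b')(p, r) = Mul(-1, Add(-9, Pow(p, 2))) = Add(9, Mul(-1, Pow(p, 2))))
Function('S')(f, l) = Mul(Pow(Add(19, l), -1), Add(-99, f)) (Function('S')(f, l) = Mul(Add(f, -99), Pow(Add(l, 19), -1)) = Mul(Add(-99, f), Pow(Add(19, l), -1)) = Mul(Pow(Add(19, l), -1), Add(-99, f)))
Mul(Function('P')(12), Pow(Function('S')(Mul(Add(1, 3), 6), Function('b')(Add(3, 3), -1)), -1)) = Mul(Mul(-5, 12), Pow(Mul(Pow(Add(19, Add(9, Mul(-1, Pow(Add(3, 3), 2)))), -1), Add(-99, Mul(Add(1, 3), 6))), -1)) = Mul(-60, Pow(Mul(Pow(Add(19, Add(9, Mul(-1, Pow(6, 2)))), -1), Add(-99, Mul(4, 6))), -1)) = Mul(-60, Pow(Mul(Pow(Add(19, Add(9, Mul(-1, 36))), -1), Add(-99, 24)), -1)) = Mul(-60, Pow(Mul(Pow(Add(19, Add(9, -36)), -1), -75), -1)) = Mul(-60, Pow(Mul(Pow(Add(19, -27), -1), -75), -1)) = Mul(-60, Pow(Mul(Pow(-8, -1), -75), -1)) = Mul(-60, Pow(Mul(Rational(-1, 8), -75), -1)) = Mul(-60, Pow(Rational(75, 8), -1)) = Mul(-60, Rational(8, 75)) = Rational(-32, 5)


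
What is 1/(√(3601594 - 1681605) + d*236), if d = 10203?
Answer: 2407908/5798019016475 - √1919989/5798019016475 ≈ 4.1506e-7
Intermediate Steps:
1/(√(3601594 - 1681605) + d*236) = 1/(√(3601594 - 1681605) + 10203*236) = 1/(√1919989 + 2407908) = 1/(2407908 + √1919989)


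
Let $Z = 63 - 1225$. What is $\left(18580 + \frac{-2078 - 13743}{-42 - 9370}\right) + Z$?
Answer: $\frac{12611849}{724} \approx 17420.0$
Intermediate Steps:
$Z = -1162$ ($Z = 63 - 1225 = -1162$)
$\left(18580 + \frac{-2078 - 13743}{-42 - 9370}\right) + Z = \left(18580 + \frac{-2078 - 13743}{-42 - 9370}\right) - 1162 = \left(18580 - \frac{15821}{-9412}\right) - 1162 = \left(18580 - - \frac{1217}{724}\right) - 1162 = \left(18580 + \frac{1217}{724}\right) - 1162 = \frac{13453137}{724} - 1162 = \frac{12611849}{724}$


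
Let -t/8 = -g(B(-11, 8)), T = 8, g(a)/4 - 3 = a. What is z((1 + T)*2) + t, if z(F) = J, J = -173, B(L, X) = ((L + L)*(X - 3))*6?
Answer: -21197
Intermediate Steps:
B(L, X) = 12*L*(-3 + X) (B(L, X) = ((2*L)*(-3 + X))*6 = (2*L*(-3 + X))*6 = 12*L*(-3 + X))
g(a) = 12 + 4*a
t = -21024 (t = -(-8)*(12 + 4*(12*(-11)*(-3 + 8))) = -(-8)*(12 + 4*(12*(-11)*5)) = -(-8)*(12 + 4*(-660)) = -(-8)*(12 - 2640) = -(-8)*(-2628) = -8*2628 = -21024)
z(F) = -173
z((1 + T)*2) + t = -173 - 21024 = -21197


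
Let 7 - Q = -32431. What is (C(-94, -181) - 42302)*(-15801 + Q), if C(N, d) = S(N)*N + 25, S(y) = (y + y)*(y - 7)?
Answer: -30398277913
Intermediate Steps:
Q = 32438 (Q = 7 - 1*(-32431) = 7 + 32431 = 32438)
S(y) = 2*y*(-7 + y) (S(y) = (2*y)*(-7 + y) = 2*y*(-7 + y))
C(N, d) = 25 + 2*N**2*(-7 + N) (C(N, d) = (2*N*(-7 + N))*N + 25 = 2*N**2*(-7 + N) + 25 = 25 + 2*N**2*(-7 + N))
(C(-94, -181) - 42302)*(-15801 + Q) = ((25 + 2*(-94)**2*(-7 - 94)) - 42302)*(-15801 + 32438) = ((25 + 2*8836*(-101)) - 42302)*16637 = ((25 - 1784872) - 42302)*16637 = (-1784847 - 42302)*16637 = -1827149*16637 = -30398277913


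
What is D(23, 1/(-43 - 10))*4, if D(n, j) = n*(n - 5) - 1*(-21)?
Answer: 1740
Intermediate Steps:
D(n, j) = 21 + n*(-5 + n) (D(n, j) = n*(-5 + n) + 21 = 21 + n*(-5 + n))
D(23, 1/(-43 - 10))*4 = (21 + 23**2 - 5*23)*4 = (21 + 529 - 115)*4 = 435*4 = 1740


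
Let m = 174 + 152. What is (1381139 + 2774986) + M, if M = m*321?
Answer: 4260771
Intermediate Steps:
m = 326
M = 104646 (M = 326*321 = 104646)
(1381139 + 2774986) + M = (1381139 + 2774986) + 104646 = 4156125 + 104646 = 4260771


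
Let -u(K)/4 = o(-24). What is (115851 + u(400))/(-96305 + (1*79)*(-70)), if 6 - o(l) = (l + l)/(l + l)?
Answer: -115831/101835 ≈ -1.1374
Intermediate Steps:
o(l) = 5 (o(l) = 6 - (l + l)/(l + l) = 6 - 2*l/(2*l) = 6 - 2*l*1/(2*l) = 6 - 1*1 = 6 - 1 = 5)
u(K) = -20 (u(K) = -4*5 = -20)
(115851 + u(400))/(-96305 + (1*79)*(-70)) = (115851 - 20)/(-96305 + (1*79)*(-70)) = 115831/(-96305 + 79*(-70)) = 115831/(-96305 - 5530) = 115831/(-101835) = 115831*(-1/101835) = -115831/101835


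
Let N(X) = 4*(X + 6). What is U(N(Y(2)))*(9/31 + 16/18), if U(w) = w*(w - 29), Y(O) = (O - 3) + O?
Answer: -9212/279 ≈ -33.018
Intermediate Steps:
Y(O) = -3 + 2*O (Y(O) = (-3 + O) + O = -3 + 2*O)
N(X) = 24 + 4*X (N(X) = 4*(6 + X) = 24 + 4*X)
U(w) = w*(-29 + w)
U(N(Y(2)))*(9/31 + 16/18) = ((24 + 4*(-3 + 2*2))*(-29 + (24 + 4*(-3 + 2*2))))*(9/31 + 16/18) = ((24 + 4*(-3 + 4))*(-29 + (24 + 4*(-3 + 4))))*(9*(1/31) + 16*(1/18)) = ((24 + 4*1)*(-29 + (24 + 4*1)))*(9/31 + 8/9) = ((24 + 4)*(-29 + (24 + 4)))*(329/279) = (28*(-29 + 28))*(329/279) = (28*(-1))*(329/279) = -28*329/279 = -9212/279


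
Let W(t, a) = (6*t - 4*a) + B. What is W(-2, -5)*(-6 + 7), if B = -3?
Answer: 5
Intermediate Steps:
W(t, a) = -3 - 4*a + 6*t (W(t, a) = (6*t - 4*a) - 3 = (-4*a + 6*t) - 3 = -3 - 4*a + 6*t)
W(-2, -5)*(-6 + 7) = (-3 - 4*(-5) + 6*(-2))*(-6 + 7) = (-3 + 20 - 12)*1 = 5*1 = 5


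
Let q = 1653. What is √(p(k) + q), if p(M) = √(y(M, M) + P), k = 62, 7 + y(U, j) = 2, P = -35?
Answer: √(1653 + 2*I*√10) ≈ 40.657 + 0.07778*I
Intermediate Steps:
y(U, j) = -5 (y(U, j) = -7 + 2 = -5)
p(M) = 2*I*√10 (p(M) = √(-5 - 35) = √(-40) = 2*I*√10)
√(p(k) + q) = √(2*I*√10 + 1653) = √(1653 + 2*I*√10)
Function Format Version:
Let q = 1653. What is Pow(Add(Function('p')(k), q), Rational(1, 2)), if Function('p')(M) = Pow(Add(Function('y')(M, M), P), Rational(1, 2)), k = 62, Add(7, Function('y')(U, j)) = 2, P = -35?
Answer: Pow(Add(1653, Mul(2, I, Pow(10, Rational(1, 2)))), Rational(1, 2)) ≈ Add(40.657, Mul(0.07778, I))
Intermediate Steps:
Function('y')(U, j) = -5 (Function('y')(U, j) = Add(-7, 2) = -5)
Function('p')(M) = Mul(2, I, Pow(10, Rational(1, 2))) (Function('p')(M) = Pow(Add(-5, -35), Rational(1, 2)) = Pow(-40, Rational(1, 2)) = Mul(2, I, Pow(10, Rational(1, 2))))
Pow(Add(Function('p')(k), q), Rational(1, 2)) = Pow(Add(Mul(2, I, Pow(10, Rational(1, 2))), 1653), Rational(1, 2)) = Pow(Add(1653, Mul(2, I, Pow(10, Rational(1, 2)))), Rational(1, 2))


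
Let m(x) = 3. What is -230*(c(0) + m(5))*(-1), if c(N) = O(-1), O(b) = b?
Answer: 460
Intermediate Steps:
c(N) = -1
-230*(c(0) + m(5))*(-1) = -230*(-1 + 3)*(-1) = -460*(-1) = -230*(-2) = 460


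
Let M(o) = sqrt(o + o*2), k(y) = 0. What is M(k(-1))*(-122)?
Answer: 0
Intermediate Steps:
M(o) = sqrt(3)*sqrt(o) (M(o) = sqrt(o + 2*o) = sqrt(3*o) = sqrt(3)*sqrt(o))
M(k(-1))*(-122) = (sqrt(3)*sqrt(0))*(-122) = (sqrt(3)*0)*(-122) = 0*(-122) = 0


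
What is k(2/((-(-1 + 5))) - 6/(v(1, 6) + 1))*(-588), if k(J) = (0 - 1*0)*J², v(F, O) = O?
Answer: 0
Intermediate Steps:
k(J) = 0 (k(J) = (0 + 0)*J² = 0*J² = 0)
k(2/((-(-1 + 5))) - 6/(v(1, 6) + 1))*(-588) = 0*(-588) = 0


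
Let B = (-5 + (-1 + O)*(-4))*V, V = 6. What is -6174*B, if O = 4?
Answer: 629748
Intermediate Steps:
B = -102 (B = (-5 + (-1 + 4)*(-4))*6 = (-5 + 3*(-4))*6 = (-5 - 12)*6 = -17*6 = -102)
-6174*B = -6174*(-102) = 629748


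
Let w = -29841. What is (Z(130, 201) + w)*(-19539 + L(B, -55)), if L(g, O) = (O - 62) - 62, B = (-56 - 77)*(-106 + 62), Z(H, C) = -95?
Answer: 590278048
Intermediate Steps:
B = 5852 (B = -133*(-44) = 5852)
L(g, O) = -124 + O (L(g, O) = (-62 + O) - 62 = -124 + O)
(Z(130, 201) + w)*(-19539 + L(B, -55)) = (-95 - 29841)*(-19539 + (-124 - 55)) = -29936*(-19539 - 179) = -29936*(-19718) = 590278048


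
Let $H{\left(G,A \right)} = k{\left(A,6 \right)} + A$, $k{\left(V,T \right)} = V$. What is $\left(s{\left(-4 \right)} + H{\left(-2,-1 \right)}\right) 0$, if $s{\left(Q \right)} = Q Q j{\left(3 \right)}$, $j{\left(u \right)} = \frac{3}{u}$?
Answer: $0$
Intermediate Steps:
$H{\left(G,A \right)} = 2 A$ ($H{\left(G,A \right)} = A + A = 2 A$)
$s{\left(Q \right)} = Q^{2}$ ($s{\left(Q \right)} = Q Q \frac{3}{3} = Q^{2} \cdot 3 \cdot \frac{1}{3} = Q^{2} \cdot 1 = Q^{2}$)
$\left(s{\left(-4 \right)} + H{\left(-2,-1 \right)}\right) 0 = \left(\left(-4\right)^{2} + 2 \left(-1\right)\right) 0 = \left(16 - 2\right) 0 = 14 \cdot 0 = 0$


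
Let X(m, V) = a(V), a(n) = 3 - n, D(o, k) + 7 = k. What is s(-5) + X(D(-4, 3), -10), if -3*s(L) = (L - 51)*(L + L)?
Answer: -521/3 ≈ -173.67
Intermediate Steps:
D(o, k) = -7 + k
X(m, V) = 3 - V
s(L) = -2*L*(-51 + L)/3 (s(L) = -(L - 51)*(L + L)/3 = -(-51 + L)*2*L/3 = -2*L*(-51 + L)/3)
s(-5) + X(D(-4, 3), -10) = (⅔)*(-5)*(51 - 1*(-5)) + (3 - 1*(-10)) = (⅔)*(-5)*(51 + 5) + (3 + 10) = (⅔)*(-5)*56 + 13 = -560/3 + 13 = -521/3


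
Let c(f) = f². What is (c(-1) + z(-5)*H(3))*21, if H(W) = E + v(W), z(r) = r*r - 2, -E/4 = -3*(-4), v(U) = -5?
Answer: -25578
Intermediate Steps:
E = -48 (E = -(-12)*(-4) = -4*12 = -48)
z(r) = -2 + r² (z(r) = r² - 2 = -2 + r²)
H(W) = -53 (H(W) = -48 - 5 = -53)
(c(-1) + z(-5)*H(3))*21 = ((-1)² + (-2 + (-5)²)*(-53))*21 = (1 + (-2 + 25)*(-53))*21 = (1 + 23*(-53))*21 = (1 - 1219)*21 = -1218*21 = -25578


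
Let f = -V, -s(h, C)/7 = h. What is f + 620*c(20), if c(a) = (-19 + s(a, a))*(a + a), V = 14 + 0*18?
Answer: -3943214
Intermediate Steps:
s(h, C) = -7*h
V = 14 (V = 14 + 0 = 14)
c(a) = 2*a*(-19 - 7*a) (c(a) = (-19 - 7*a)*(a + a) = (-19 - 7*a)*(2*a) = 2*a*(-19 - 7*a))
f = -14 (f = -1*14 = -14)
f + 620*c(20) = -14 + 620*(-2*20*(19 + 7*20)) = -14 + 620*(-2*20*(19 + 140)) = -14 + 620*(-2*20*159) = -14 + 620*(-6360) = -14 - 3943200 = -3943214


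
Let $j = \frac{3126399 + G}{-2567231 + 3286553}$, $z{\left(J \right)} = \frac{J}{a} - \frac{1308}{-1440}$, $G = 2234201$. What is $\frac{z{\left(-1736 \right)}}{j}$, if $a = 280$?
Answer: $- \frac{15225649}{21442400} \approx -0.71007$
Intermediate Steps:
$z{\left(J \right)} = \frac{109}{120} + \frac{J}{280}$ ($z{\left(J \right)} = \frac{J}{280} - \frac{1308}{-1440} = J \frac{1}{280} - - \frac{109}{120} = \frac{J}{280} + \frac{109}{120} = \frac{109}{120} + \frac{J}{280}$)
$j = \frac{2680300}{359661}$ ($j = \frac{3126399 + 2234201}{-2567231 + 3286553} = \frac{5360600}{719322} = 5360600 \cdot \frac{1}{719322} = \frac{2680300}{359661} \approx 7.4523$)
$\frac{z{\left(-1736 \right)}}{j} = \frac{\frac{109}{120} + \frac{1}{280} \left(-1736\right)}{\frac{2680300}{359661}} = \left(\frac{109}{120} - \frac{31}{5}\right) \frac{359661}{2680300} = \left(- \frac{127}{24}\right) \frac{359661}{2680300} = - \frac{15225649}{21442400}$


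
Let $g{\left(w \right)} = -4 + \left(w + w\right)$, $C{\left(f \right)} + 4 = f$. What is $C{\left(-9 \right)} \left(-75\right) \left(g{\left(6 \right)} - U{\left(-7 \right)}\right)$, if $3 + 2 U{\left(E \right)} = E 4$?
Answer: $\frac{45825}{2} \approx 22913.0$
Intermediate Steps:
$C{\left(f \right)} = -4 + f$
$U{\left(E \right)} = - \frac{3}{2} + 2 E$ ($U{\left(E \right)} = - \frac{3}{2} + \frac{E 4}{2} = - \frac{3}{2} + \frac{4 E}{2} = - \frac{3}{2} + 2 E$)
$g{\left(w \right)} = -4 + 2 w$
$C{\left(-9 \right)} \left(-75\right) \left(g{\left(6 \right)} - U{\left(-7 \right)}\right) = \left(-4 - 9\right) \left(-75\right) \left(\left(-4 + 2 \cdot 6\right) - \left(- \frac{3}{2} + 2 \left(-7\right)\right)\right) = \left(-13\right) \left(-75\right) \left(\left(-4 + 12\right) - \left(- \frac{3}{2} - 14\right)\right) = 975 \left(8 - - \frac{31}{2}\right) = 975 \left(8 + \frac{31}{2}\right) = 975 \cdot \frac{47}{2} = \frac{45825}{2}$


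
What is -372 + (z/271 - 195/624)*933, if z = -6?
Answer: -2966775/4336 ≈ -684.22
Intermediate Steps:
-372 + (z/271 - 195/624)*933 = -372 + (-6/271 - 195/624)*933 = -372 + (-6*1/271 - 195*1/624)*933 = -372 + (-6/271 - 5/16)*933 = -372 - 1451/4336*933 = -372 - 1353783/4336 = -2966775/4336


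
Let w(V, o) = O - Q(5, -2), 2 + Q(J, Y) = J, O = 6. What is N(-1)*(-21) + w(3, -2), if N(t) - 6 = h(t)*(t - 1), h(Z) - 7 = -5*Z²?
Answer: -39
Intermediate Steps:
h(Z) = 7 - 5*Z²
Q(J, Y) = -2 + J
w(V, o) = 3 (w(V, o) = 6 - (-2 + 5) = 6 - 1*3 = 6 - 3 = 3)
N(t) = 6 + (-1 + t)*(7 - 5*t²) (N(t) = 6 + (7 - 5*t²)*(t - 1) = 6 + (7 - 5*t²)*(-1 + t) = 6 + (-1 + t)*(7 - 5*t²))
N(-1)*(-21) + w(3, -2) = (-1 + 5*(-1)² - 1*(-1)*(-7 + 5*(-1)²))*(-21) + 3 = (-1 + 5*1 - 1*(-1)*(-7 + 5*1))*(-21) + 3 = (-1 + 5 - 1*(-1)*(-7 + 5))*(-21) + 3 = (-1 + 5 - 1*(-1)*(-2))*(-21) + 3 = (-1 + 5 - 2)*(-21) + 3 = 2*(-21) + 3 = -42 + 3 = -39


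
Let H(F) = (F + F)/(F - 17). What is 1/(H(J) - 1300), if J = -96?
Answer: -113/146708 ≈ -0.00077024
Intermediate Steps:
H(F) = 2*F/(-17 + F) (H(F) = (2*F)/(-17 + F) = 2*F/(-17 + F))
1/(H(J) - 1300) = 1/(2*(-96)/(-17 - 96) - 1300) = 1/(2*(-96)/(-113) - 1300) = 1/(2*(-96)*(-1/113) - 1300) = 1/(192/113 - 1300) = 1/(-146708/113) = -113/146708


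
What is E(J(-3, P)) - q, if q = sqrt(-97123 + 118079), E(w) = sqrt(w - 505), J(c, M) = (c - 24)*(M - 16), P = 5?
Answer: -26*sqrt(31) + 4*I*sqrt(13) ≈ -144.76 + 14.422*I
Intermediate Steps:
J(c, M) = (-24 + c)*(-16 + M)
E(w) = sqrt(-505 + w)
q = 26*sqrt(31) (q = sqrt(20956) = 26*sqrt(31) ≈ 144.76)
E(J(-3, P)) - q = sqrt(-505 + (384 - 24*5 - 16*(-3) + 5*(-3))) - 26*sqrt(31) = sqrt(-505 + (384 - 120 + 48 - 15)) - 26*sqrt(31) = sqrt(-505 + 297) - 26*sqrt(31) = sqrt(-208) - 26*sqrt(31) = 4*I*sqrt(13) - 26*sqrt(31) = -26*sqrt(31) + 4*I*sqrt(13)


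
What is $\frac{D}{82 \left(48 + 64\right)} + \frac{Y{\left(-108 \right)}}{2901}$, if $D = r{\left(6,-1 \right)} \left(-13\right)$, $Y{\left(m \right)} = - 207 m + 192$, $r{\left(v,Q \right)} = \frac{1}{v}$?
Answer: $\frac{414149093}{53285568} \approx 7.7723$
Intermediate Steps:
$Y{\left(m \right)} = 192 - 207 m$
$D = - \frac{13}{6}$ ($D = \frac{1}{6} \left(-13\right) = - \frac{13}{6} \approx -2.1667$)
$\frac{D}{82 \left(48 + 64\right)} + \frac{Y{\left(-108 \right)}}{2901} = - \frac{13}{6 \cdot 82 \left(48 + 64\right)} + \frac{192 - -22356}{2901} = - \frac{13}{6 \cdot 82 \cdot 112} + \left(192 + 22356\right) \frac{1}{2901} = - \frac{13}{6 \cdot 9184} + 22548 \cdot \frac{1}{2901} = \left(- \frac{13}{6}\right) \frac{1}{9184} + \frac{7516}{967} = - \frac{13}{55104} + \frac{7516}{967} = \frac{414149093}{53285568}$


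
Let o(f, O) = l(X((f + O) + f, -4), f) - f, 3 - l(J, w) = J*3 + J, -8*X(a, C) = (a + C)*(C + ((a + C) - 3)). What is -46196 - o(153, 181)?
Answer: -161000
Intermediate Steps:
X(a, C) = -(C + a)*(-3 + a + 2*C)/8 (X(a, C) = -(a + C)*(C + ((a + C) - 3))/8 = -(C + a)*(C + ((C + a) - 3))/8 = -(C + a)*(C + (-3 + C + a))/8 = -(C + a)*(-3 + a + 2*C)/8)
l(J, w) = 3 - 4*J (l(J, w) = 3 - (J*3 + J) = 3 - (3*J + J) = 3 - 4*J)
o(f, O) = 25 + (O + 2*f)**2/2 - 16*f - 15*O/2 (o(f, O) = (3 - 4*(-1/4*(-4)**2 - ((f + O) + f)**2/8 + (3/8)*(-4) + 3*((f + O) + f)/8 - 3/8*(-4)*((f + O) + f))) - f = (3 - 4*(-1/4*16 - ((O + f) + f)**2/8 - 3/2 + 3*((O + f) + f)/8 - 3/8*(-4)*((O + f) + f))) - f = (3 - 4*(-4 - (O + 2*f)**2/8 - 3/2 + 3*(O + 2*f)/8 - 3/8*(-4)*(O + 2*f))) - f = (3 - 4*(-4 - (O + 2*f)**2/8 - 3/2 + (3*f/4 + 3*O/8) + (3*f + 3*O/2))) - f = (3 - 4*(-11/2 - (O + 2*f)**2/8 + 15*f/4 + 15*O/8)) - f = (3 + (22 + (O + 2*f)**2/2 - 15*f - 15*O/2)) - f = (25 + (O + 2*f)**2/2 - 15*f - 15*O/2) - f = 25 + (O + 2*f)**2/2 - 16*f - 15*O/2)
-46196 - o(153, 181) = -46196 - (25 + (181 + 2*153)**2/2 - 16*153 - 15/2*181) = -46196 - (25 + (181 + 306)**2/2 - 2448 - 2715/2) = -46196 - (25 + (1/2)*487**2 - 2448 - 2715/2) = -46196 - (25 + (1/2)*237169 - 2448 - 2715/2) = -46196 - (25 + 237169/2 - 2448 - 2715/2) = -46196 - 1*114804 = -46196 - 114804 = -161000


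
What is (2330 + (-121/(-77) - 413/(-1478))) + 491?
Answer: 29205215/10346 ≈ 2822.9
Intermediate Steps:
(2330 + (-121/(-77) - 413/(-1478))) + 491 = (2330 + (-121*(-1/77) - 413*(-1/1478))) + 491 = (2330 + (11/7 + 413/1478)) + 491 = (2330 + 19149/10346) + 491 = 24125329/10346 + 491 = 29205215/10346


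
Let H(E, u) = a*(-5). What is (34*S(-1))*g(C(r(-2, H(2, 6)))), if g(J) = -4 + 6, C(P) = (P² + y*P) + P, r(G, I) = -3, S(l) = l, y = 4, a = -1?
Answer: -68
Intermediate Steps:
H(E, u) = 5 (H(E, u) = -1*(-5) = 5)
C(P) = P² + 5*P (C(P) = (P² + 4*P) + P = P² + 5*P)
g(J) = 2
(34*S(-1))*g(C(r(-2, H(2, 6)))) = (34*(-1))*2 = -34*2 = -68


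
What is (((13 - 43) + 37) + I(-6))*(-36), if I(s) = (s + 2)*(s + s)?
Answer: -1980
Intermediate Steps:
I(s) = 2*s*(2 + s) (I(s) = (2 + s)*(2*s) = 2*s*(2 + s))
(((13 - 43) + 37) + I(-6))*(-36) = (((13 - 43) + 37) + 2*(-6)*(2 - 6))*(-36) = ((-30 + 37) + 2*(-6)*(-4))*(-36) = (7 + 48)*(-36) = 55*(-36) = -1980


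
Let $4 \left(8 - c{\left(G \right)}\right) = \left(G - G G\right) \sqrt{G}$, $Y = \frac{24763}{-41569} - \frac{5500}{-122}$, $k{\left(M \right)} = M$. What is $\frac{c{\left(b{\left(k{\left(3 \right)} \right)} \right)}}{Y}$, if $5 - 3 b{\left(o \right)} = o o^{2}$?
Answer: $\frac{20285672}{112804207} + \frac{697319975 i \sqrt{66}}{6091427178} \approx 0.17983 + 0.93 i$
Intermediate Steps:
$b{\left(o \right)} = \frac{5}{3} - \frac{o^{3}}{3}$ ($b{\left(o \right)} = \frac{5}{3} - \frac{o o^{2}}{3} = \frac{5}{3} - \frac{o^{3}}{3}$)
$Y = \frac{112804207}{2535709}$ ($Y = 24763 \left(- \frac{1}{41569}\right) - - \frac{2750}{61} = - \frac{24763}{41569} + \frac{2750}{61} = \frac{112804207}{2535709} \approx 44.486$)
$c{\left(G \right)} = 8 - \frac{\sqrt{G} \left(G - G^{2}\right)}{4}$ ($c{\left(G \right)} = 8 - \frac{\left(G - G G\right) \sqrt{G}}{4} = 8 - \frac{\left(G - G^{2}\right) \sqrt{G}}{4} = 8 - \frac{\sqrt{G} \left(G - G^{2}\right)}{4}$)
$\frac{c{\left(b{\left(k{\left(3 \right)} \right)} \right)}}{Y} = \frac{8 - \frac{\left(\frac{5}{3} - \frac{3^{3}}{3}\right)^{\frac{3}{2}}}{4} + \frac{\left(\frac{5}{3} - \frac{3^{3}}{3}\right)^{\frac{5}{2}}}{4}}{\frac{112804207}{2535709}} = \left(8 - \frac{\left(\frac{5}{3} - 9\right)^{\frac{3}{2}}}{4} + \frac{\left(\frac{5}{3} - 9\right)^{\frac{5}{2}}}{4}\right) \frac{2535709}{112804207} = \left(8 - \frac{\left(- \frac{22}{3}\right)^{\frac{3}{2}}}{4} + \frac{\left(- \frac{22}{3}\right)^{\frac{5}{2}}}{4}\right) \frac{2535709}{112804207} = \left(8 - \frac{\left(- \frac{22}{9}\right) i \sqrt{66}}{4} + \frac{\frac{484}{27} i \sqrt{66}}{4}\right) \frac{2535709}{112804207} = \left(8 + \frac{11 i \sqrt{66}}{18} + \frac{121 i \sqrt{66}}{27}\right) \frac{2535709}{112804207} = \left(8 + \frac{275 i \sqrt{66}}{54}\right) \frac{2535709}{112804207} = \frac{20285672}{112804207} + \frac{697319975 i \sqrt{66}}{6091427178}$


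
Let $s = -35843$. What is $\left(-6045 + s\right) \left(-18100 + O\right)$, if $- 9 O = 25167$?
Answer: $\frac{2625916832}{3} \approx 8.7531 \cdot 10^{8}$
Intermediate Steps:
$O = - \frac{8389}{3}$ ($O = \left(- \frac{1}{9}\right) 25167 = - \frac{8389}{3} \approx -2796.3$)
$\left(-6045 + s\right) \left(-18100 + O\right) = \left(-6045 - 35843\right) \left(-18100 - \frac{8389}{3}\right) = \left(-41888\right) \left(- \frac{62689}{3}\right) = \frac{2625916832}{3}$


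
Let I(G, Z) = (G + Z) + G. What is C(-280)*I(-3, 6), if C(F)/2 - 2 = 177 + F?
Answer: 0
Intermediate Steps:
C(F) = 358 + 2*F (C(F) = 4 + 2*(177 + F) = 4 + (354 + 2*F) = 358 + 2*F)
I(G, Z) = Z + 2*G
C(-280)*I(-3, 6) = (358 + 2*(-280))*(6 + 2*(-3)) = (358 - 560)*(6 - 6) = -202*0 = 0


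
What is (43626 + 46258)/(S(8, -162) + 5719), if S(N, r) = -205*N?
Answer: 89884/4079 ≈ 22.036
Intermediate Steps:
(43626 + 46258)/(S(8, -162) + 5719) = (43626 + 46258)/(-205*8 + 5719) = 89884/(-1640 + 5719) = 89884/4079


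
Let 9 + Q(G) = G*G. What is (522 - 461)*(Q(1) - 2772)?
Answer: -169580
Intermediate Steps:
Q(G) = -9 + G² (Q(G) = -9 + G*G = -9 + G²)
(522 - 461)*(Q(1) - 2772) = (522 - 461)*((-9 + 1²) - 2772) = 61*((-9 + 1) - 2772) = 61*(-8 - 2772) = 61*(-2780) = -169580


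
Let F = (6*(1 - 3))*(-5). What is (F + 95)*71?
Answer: 11005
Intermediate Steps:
F = 60 (F = (6*(-2))*(-5) = -12*(-5) = 60)
(F + 95)*71 = (60 + 95)*71 = 155*71 = 11005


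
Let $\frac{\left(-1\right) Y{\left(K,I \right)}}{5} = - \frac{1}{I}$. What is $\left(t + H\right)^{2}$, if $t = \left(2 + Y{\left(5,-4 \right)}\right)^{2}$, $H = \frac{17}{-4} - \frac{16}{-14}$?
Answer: $\frac{81225}{12544} \approx 6.4752$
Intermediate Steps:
$Y{\left(K,I \right)} = \frac{5}{I}$ ($Y{\left(K,I \right)} = - 5 \left(- \frac{1}{I}\right) = \frac{5}{I}$)
$H = - \frac{87}{28}$ ($H = 17 \left(- \frac{1}{4}\right) - - \frac{8}{7} = - \frac{17}{4} + \frac{8}{7} = - \frac{87}{28} \approx -3.1071$)
$t = \frac{9}{16}$ ($t = \left(2 + \frac{5}{-4}\right)^{2} = \left(2 + 5 \left(- \frac{1}{4}\right)\right)^{2} = \left(2 - \frac{5}{4}\right)^{2} = \left(\frac{3}{4}\right)^{2} = \frac{9}{16} \approx 0.5625$)
$\left(t + H\right)^{2} = \left(\frac{9}{16} - \frac{87}{28}\right)^{2} = \left(- \frac{285}{112}\right)^{2} = \frac{81225}{12544}$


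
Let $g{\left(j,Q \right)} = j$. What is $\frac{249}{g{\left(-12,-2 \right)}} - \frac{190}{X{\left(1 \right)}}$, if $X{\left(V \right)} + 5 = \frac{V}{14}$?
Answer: $\frac{4913}{276} \approx 17.801$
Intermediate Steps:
$X{\left(V \right)} = -5 + \frac{V}{14}$
$\frac{249}{g{\left(-12,-2 \right)}} - \frac{190}{X{\left(1 \right)}} = \frac{249}{-12} - \frac{190}{-5 + \frac{1}{14} \cdot 1} = 249 \left(- \frac{1}{12}\right) - \frac{190}{-5 + \frac{1}{14}} = - \frac{83}{4} - \frac{190}{- \frac{69}{14}} = - \frac{83}{4} - - \frac{2660}{69} = - \frac{83}{4} + \frac{2660}{69} = \frac{4913}{276}$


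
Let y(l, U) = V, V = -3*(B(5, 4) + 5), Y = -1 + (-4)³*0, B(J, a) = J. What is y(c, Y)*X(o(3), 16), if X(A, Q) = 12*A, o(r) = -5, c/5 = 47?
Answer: 1800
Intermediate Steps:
c = 235 (c = 5*47 = 235)
Y = -1 (Y = -1 - 64*0 = -1 + 0 = -1)
V = -30 (V = -3*(5 + 5) = -3*10 = -30)
y(l, U) = -30
y(c, Y)*X(o(3), 16) = -360*(-5) = -30*(-60) = 1800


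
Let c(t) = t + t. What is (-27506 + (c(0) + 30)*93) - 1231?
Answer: -25947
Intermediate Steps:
c(t) = 2*t
(-27506 + (c(0) + 30)*93) - 1231 = (-27506 + (2*0 + 30)*93) - 1231 = (-27506 + (0 + 30)*93) - 1231 = (-27506 + 30*93) - 1231 = (-27506 + 2790) - 1231 = -24716 - 1231 = -25947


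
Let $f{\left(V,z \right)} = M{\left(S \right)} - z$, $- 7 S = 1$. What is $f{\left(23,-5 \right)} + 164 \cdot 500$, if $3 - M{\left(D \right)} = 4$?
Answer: $82004$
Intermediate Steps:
$S = - \frac{1}{7}$ ($S = \left(- \frac{1}{7}\right) 1 = - \frac{1}{7} \approx -0.14286$)
$M{\left(D \right)} = -1$ ($M{\left(D \right)} = 3 - 4 = -1$)
$f{\left(V,z \right)} = -1 - z$
$f{\left(23,-5 \right)} + 164 \cdot 500 = \left(-1 - -5\right) + 164 \cdot 500 = \left(-1 + 5\right) + 82000 = 4 + 82000 = 82004$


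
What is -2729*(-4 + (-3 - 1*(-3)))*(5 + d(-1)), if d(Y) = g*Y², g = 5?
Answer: 109160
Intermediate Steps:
d(Y) = 5*Y²
-2729*(-4 + (-3 - 1*(-3)))*(5 + d(-1)) = -2729*(-4 + (-3 - 1*(-3)))*(5 + 5*(-1)²) = -2729*(-4 + (-3 + 3))*(5 + 5*1) = -2729*(-4 + 0)*(5 + 5) = -(-10916)*10 = -2729*(-40) = 109160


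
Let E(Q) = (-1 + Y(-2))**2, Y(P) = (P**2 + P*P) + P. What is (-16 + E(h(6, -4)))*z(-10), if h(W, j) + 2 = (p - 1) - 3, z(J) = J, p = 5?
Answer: -90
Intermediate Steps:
Y(P) = P + 2*P**2 (Y(P) = (P**2 + P**2) + P = 2*P**2 + P = P + 2*P**2)
h(W, j) = -1 (h(W, j) = -2 + ((5 - 1) - 3) = -2 + (4 - 3) = -2 + 1 = -1)
E(Q) = 25 (E(Q) = (-1 - 2*(1 + 2*(-2)))**2 = (-1 - 2*(1 - 4))**2 = (-1 - 2*(-3))**2 = (-1 + 6)**2 = 5**2 = 25)
(-16 + E(h(6, -4)))*z(-10) = (-16 + 25)*(-10) = 9*(-10) = -90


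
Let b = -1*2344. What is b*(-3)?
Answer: 7032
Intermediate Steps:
b = -2344
b*(-3) = -2344*(-3) = 7032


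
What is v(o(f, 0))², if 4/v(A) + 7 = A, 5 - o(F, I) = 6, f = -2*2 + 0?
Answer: ¼ ≈ 0.25000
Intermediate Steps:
f = -4 (f = -4 + 0 = -4)
o(F, I) = -1 (o(F, I) = 5 - 1*6 = 5 - 6 = -1)
v(A) = 4/(-7 + A)
v(o(f, 0))² = (4/(-7 - 1))² = (4/(-8))² = (4*(-⅛))² = (-½)² = ¼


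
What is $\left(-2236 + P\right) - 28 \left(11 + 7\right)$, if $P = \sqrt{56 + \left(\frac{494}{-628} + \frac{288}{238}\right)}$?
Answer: $-2740 + \frac{\sqrt{78779447754}}{37366} \approx -2732.5$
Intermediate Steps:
$P = \frac{\sqrt{78779447754}}{37366}$ ($P = \sqrt{56 + \left(494 \left(- \frac{1}{628}\right) + 288 \cdot \frac{1}{238}\right)} = \sqrt{56 + \left(- \frac{247}{314} + \frac{144}{119}\right)} = \sqrt{56 + \frac{15823}{37366}} = \sqrt{\frac{2108319}{37366}} = \frac{\sqrt{78779447754}}{37366} \approx 7.5116$)
$\left(-2236 + P\right) - 28 \left(11 + 7\right) = \left(-2236 + \frac{\sqrt{78779447754}}{37366}\right) - 28 \left(11 + 7\right) = \left(-2236 + \frac{\sqrt{78779447754}}{37366}\right) - 504 = -2740 + \frac{\sqrt{78779447754}}{37366}$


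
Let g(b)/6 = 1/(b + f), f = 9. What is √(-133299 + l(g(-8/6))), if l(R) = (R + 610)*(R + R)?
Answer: 3*I*√7778827/23 ≈ 363.79*I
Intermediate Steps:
g(b) = 6/(9 + b) (g(b) = 6/(b + 9) = 6/(9 + b))
l(R) = 2*R*(610 + R) (l(R) = (610 + R)*(2*R) = 2*R*(610 + R))
√(-133299 + l(g(-8/6))) = √(-133299 + 2*(6/(9 - 8/6))*(610 + 6/(9 - 8/6))) = √(-133299 + 2*(6/(9 - 8*⅙))*(610 + 6/(9 - 8*⅙))) = √(-133299 + 2*(6/(9 - 4/3))*(610 + 6/(9 - 4/3))) = √(-133299 + 2*(6/(23/3))*(610 + 6/(23/3))) = √(-133299 + 2*(6*(3/23))*(610 + 6*(3/23))) = √(-133299 + 2*(18/23)*(610 + 18/23)) = √(-133299 + 2*(18/23)*(14048/23)) = √(-133299 + 505728/529) = √(-70009443/529) = 3*I*√7778827/23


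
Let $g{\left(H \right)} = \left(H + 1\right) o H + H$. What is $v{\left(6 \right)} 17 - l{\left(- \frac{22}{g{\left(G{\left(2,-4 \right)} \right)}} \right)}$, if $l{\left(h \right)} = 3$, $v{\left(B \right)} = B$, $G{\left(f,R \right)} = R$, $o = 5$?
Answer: $99$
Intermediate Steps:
$g{\left(H \right)} = H + H \left(5 + 5 H\right)$ ($g{\left(H \right)} = \left(H + 1\right) 5 H + H = \left(1 + H\right) 5 H + H = \left(5 + 5 H\right) H + H = H \left(5 + 5 H\right) + H = H + H \left(5 + 5 H\right)$)
$v{\left(6 \right)} 17 - l{\left(- \frac{22}{g{\left(G{\left(2,-4 \right)} \right)}} \right)} = 6 \cdot 17 - 3 = 102 - 3 = 99$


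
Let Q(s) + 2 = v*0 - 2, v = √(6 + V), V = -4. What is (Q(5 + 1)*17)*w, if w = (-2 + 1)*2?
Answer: 136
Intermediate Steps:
v = √2 (v = √(6 - 4) = √2 ≈ 1.4142)
w = -2 (w = -1*2 = -2)
Q(s) = -4 (Q(s) = -2 + (√2*0 - 2) = -2 + (0 - 2) = -2 - 2 = -4)
(Q(5 + 1)*17)*w = -4*17*(-2) = -68*(-2) = 136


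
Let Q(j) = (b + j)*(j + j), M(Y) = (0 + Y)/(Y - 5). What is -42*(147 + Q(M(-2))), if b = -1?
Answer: -43098/7 ≈ -6156.9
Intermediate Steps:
M(Y) = Y/(-5 + Y)
Q(j) = 2*j*(-1 + j) (Q(j) = (-1 + j)*(j + j) = (-1 + j)*(2*j) = 2*j*(-1 + j))
-42*(147 + Q(M(-2))) = -42*(147 + 2*(-2/(-5 - 2))*(-1 - 2/(-5 - 2))) = -42*(147 + 2*(-2/(-7))*(-1 - 2/(-7))) = -42*(147 + 2*(-2*(-⅐))*(-1 - 2*(-⅐))) = -42*(147 + 2*(2/7)*(-1 + 2/7)) = -42*(147 + 2*(2/7)*(-5/7)) = -42*(147 - 20/49) = -42*7183/49 = -43098/7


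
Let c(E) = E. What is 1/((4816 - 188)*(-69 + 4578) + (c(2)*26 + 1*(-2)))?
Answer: 1/20867702 ≈ 4.7921e-8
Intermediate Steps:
1/((4816 - 188)*(-69 + 4578) + (c(2)*26 + 1*(-2))) = 1/((4816 - 188)*(-69 + 4578) + (2*26 + 1*(-2))) = 1/(4628*4509 + (52 - 2)) = 1/(20867652 + 50) = 1/20867702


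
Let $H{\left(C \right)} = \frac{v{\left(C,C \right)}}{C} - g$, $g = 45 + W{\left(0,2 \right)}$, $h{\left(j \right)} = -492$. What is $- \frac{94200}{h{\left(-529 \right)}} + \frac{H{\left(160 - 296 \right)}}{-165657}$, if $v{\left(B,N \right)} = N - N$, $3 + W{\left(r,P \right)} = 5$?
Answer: $\frac{1300409377}{6791937} \approx 191.46$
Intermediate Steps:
$W{\left(r,P \right)} = 2$ ($W{\left(r,P \right)} = -3 + 5 = 2$)
$v{\left(B,N \right)} = 0$
$g = 47$ ($g = 45 + 2 = 47$)
$H{\left(C \right)} = -47$ ($H{\left(C \right)} = \frac{0}{C} - 47 = 0 - 47 = -47$)
$- \frac{94200}{h{\left(-529 \right)}} + \frac{H{\left(160 - 296 \right)}}{-165657} = - \frac{94200}{-492} - \frac{47}{-165657} = \left(-94200\right) \left(- \frac{1}{492}\right) - - \frac{47}{165657} = \frac{7850}{41} + \frac{47}{165657} = \frac{1300409377}{6791937}$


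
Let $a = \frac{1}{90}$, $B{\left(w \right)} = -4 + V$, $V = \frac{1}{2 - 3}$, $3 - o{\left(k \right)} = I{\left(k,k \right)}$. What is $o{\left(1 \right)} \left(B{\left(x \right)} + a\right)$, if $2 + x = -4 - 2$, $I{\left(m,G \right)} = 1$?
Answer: $- \frac{449}{45} \approx -9.9778$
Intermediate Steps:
$o{\left(k \right)} = 2$ ($o{\left(k \right)} = 3 - 1 = 2$)
$V = -1$ ($V = \frac{1}{-1} = -1$)
$x = -8$ ($x = -2 - 6 = -8$)
$B{\left(w \right)} = -5$ ($B{\left(w \right)} = -4 - 1 = -5$)
$a = \frac{1}{90} \approx 0.011111$
$o{\left(1 \right)} \left(B{\left(x \right)} + a\right) = 2 \left(-5 + \frac{1}{90}\right) = 2 \left(- \frac{449}{90}\right) = - \frac{449}{45}$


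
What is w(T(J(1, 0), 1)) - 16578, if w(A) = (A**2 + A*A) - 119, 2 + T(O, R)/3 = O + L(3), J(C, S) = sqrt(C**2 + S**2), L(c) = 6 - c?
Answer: -16625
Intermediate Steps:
T(O, R) = 3 + 3*O (T(O, R) = -6 + 3*(O + (6 - 1*3)) = -6 + 3*(O + (6 - 3)) = -6 + 3*(O + 3) = -6 + 3*(3 + O) = -6 + (9 + 3*O) = 3 + 3*O)
w(A) = -119 + 2*A**2 (w(A) = (A**2 + A**2) - 119 = 2*A**2 - 119 = -119 + 2*A**2)
w(T(J(1, 0), 1)) - 16578 = (-119 + 2*(3 + 3*sqrt(1**2 + 0**2))**2) - 16578 = (-119 + 2*(3 + 3*sqrt(1 + 0))**2) - 16578 = (-119 + 2*(3 + 3*sqrt(1))**2) - 16578 = (-119 + 2*(3 + 3*1)**2) - 16578 = (-119 + 2*(3 + 3)**2) - 16578 = (-119 + 2*6**2) - 16578 = (-119 + 2*36) - 16578 = (-119 + 72) - 16578 = -47 - 16578 = -16625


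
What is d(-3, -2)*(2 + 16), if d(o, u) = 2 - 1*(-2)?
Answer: 72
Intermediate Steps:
d(o, u) = 4 (d(o, u) = 2 + 2 = 4)
d(-3, -2)*(2 + 16) = 4*(2 + 16) = 4*18 = 72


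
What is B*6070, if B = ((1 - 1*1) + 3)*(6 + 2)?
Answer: 145680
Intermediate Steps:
B = 24 (B = ((1 - 1) + 3)*8 = (0 + 3)*8 = 3*8 = 24)
B*6070 = 24*6070 = 145680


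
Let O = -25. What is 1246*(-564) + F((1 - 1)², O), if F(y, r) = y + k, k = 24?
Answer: -702720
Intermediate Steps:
F(y, r) = 24 + y (F(y, r) = y + 24 = 24 + y)
1246*(-564) + F((1 - 1)², O) = 1246*(-564) + (24 + (1 - 1)²) = -702744 + (24 + 0²) = -702744 + (24 + 0) = -702744 + 24 = -702720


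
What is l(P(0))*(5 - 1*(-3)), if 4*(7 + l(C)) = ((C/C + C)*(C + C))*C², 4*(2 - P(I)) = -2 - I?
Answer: 651/4 ≈ 162.75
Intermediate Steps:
P(I) = 5/2 + I/4 (P(I) = 2 - (-2 - I)/4 = 2 + (½ + I/4) = 5/2 + I/4)
l(C) = -7 + C³*(1 + C)/2 (l(C) = -7 + (((C/C + C)*(C + C))*C²)/4 = -7 + (((1 + C)*(2*C))*C²)/4 = -7 + ((2*C*(1 + C))*C²)/4 = -7 + (2*C³*(1 + C))/4 = -7 + C³*(1 + C)/2)
l(P(0))*(5 - 1*(-3)) = (-7 + (5/2 + (¼)*0)³/2 + (5/2 + (¼)*0)⁴/2)*(5 - 1*(-3)) = (-7 + (5/2 + 0)³/2 + (5/2 + 0)⁴/2)*(5 + 3) = (-7 + (5/2)³/2 + (5/2)⁴/2)*8 = (-7 + (½)*(125/8) + (½)*(625/16))*8 = (-7 + 125/16 + 625/32)*8 = (651/32)*8 = 651/4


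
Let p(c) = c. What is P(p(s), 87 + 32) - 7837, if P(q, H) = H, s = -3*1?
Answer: -7718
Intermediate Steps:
s = -3
P(p(s), 87 + 32) - 7837 = (87 + 32) - 7837 = 119 - 7837 = -7718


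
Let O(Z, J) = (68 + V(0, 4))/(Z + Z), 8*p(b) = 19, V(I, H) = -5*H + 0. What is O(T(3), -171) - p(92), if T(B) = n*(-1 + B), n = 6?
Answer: -3/8 ≈ -0.37500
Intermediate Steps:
V(I, H) = -5*H
p(b) = 19/8 (p(b) = (⅛)*19 = 19/8)
T(B) = -6 + 6*B (T(B) = 6*(-1 + B) = -6 + 6*B)
O(Z, J) = 24/Z (O(Z, J) = (68 - 5*4)/(Z + Z) = (68 - 20)/((2*Z)) = 48*(1/(2*Z)) = 24/Z)
O(T(3), -171) - p(92) = 24/(-6 + 6*3) - 1*19/8 = 24/(-6 + 18) - 19/8 = 24/12 - 19/8 = 24*(1/12) - 19/8 = 2 - 19/8 = -3/8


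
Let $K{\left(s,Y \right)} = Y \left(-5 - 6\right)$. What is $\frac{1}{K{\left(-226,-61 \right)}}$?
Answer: $\frac{1}{671} \approx 0.0014903$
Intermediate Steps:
$K{\left(s,Y \right)} = - 11 Y$ ($K{\left(s,Y \right)} = Y \left(-11\right) = - 11 Y$)
$\frac{1}{K{\left(-226,-61 \right)}} = \frac{1}{\left(-11\right) \left(-61\right)} = \frac{1}{671}$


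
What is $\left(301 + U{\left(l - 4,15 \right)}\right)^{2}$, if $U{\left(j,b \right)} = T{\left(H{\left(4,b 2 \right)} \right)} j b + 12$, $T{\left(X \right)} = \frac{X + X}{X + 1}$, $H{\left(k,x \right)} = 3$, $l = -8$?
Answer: $1849$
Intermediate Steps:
$T{\left(X \right)} = \frac{2 X}{1 + X}$
$U{\left(j,b \right)} = 12 + \frac{3 b j}{2}$ ($U{\left(j,b \right)} = 2 \cdot 3 \frac{1}{1 + 3} j b + 12 = 2 \cdot 3 \cdot \frac{1}{4} j b + 12 = \frac{3 j}{2} b + 12 = \frac{3 b j}{2} + 12 = 12 + \frac{3 b j}{2}$)
$\left(301 + U{\left(l - 4,15 \right)}\right)^{2} = \left(301 + \left(12 + \frac{3}{2} \cdot 15 \left(-8 - 4\right)\right)\right)^{2} = \left(301 + \left(12 + \frac{3}{2} \cdot 15 \left(-12\right)\right)\right)^{2} = \left(301 + \left(12 - 270\right)\right)^{2} = \left(301 - 258\right)^{2} = 43^{2} = 1849$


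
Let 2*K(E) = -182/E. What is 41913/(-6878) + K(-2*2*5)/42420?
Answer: -2539883093/416806800 ≈ -6.0937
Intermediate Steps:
K(E) = -91/E (K(E) = (-182/E)/2 = -91/E)
41913/(-6878) + K(-2*2*5)/42420 = 41913/(-6878) - 91/(-2*2*5)/42420 = 41913*(-1/6878) - 91/((-4*5))*(1/42420) = -41913/6878 - 91/(-20)*(1/42420) = -41913/6878 - 91*(-1/20)*(1/42420) = -41913/6878 + (91/20)*(1/42420) = -41913/6878 + 13/121200 = -2539883093/416806800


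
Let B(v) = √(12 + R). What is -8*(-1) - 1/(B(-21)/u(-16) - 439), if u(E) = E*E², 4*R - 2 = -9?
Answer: 103495759822520/12933287378903 - 8192*√41/12933287378903 ≈ 8.0023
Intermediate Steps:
R = -7/4 (R = ½ + (¼)*(-9) = ½ - 9/4 = -7/4 ≈ -1.7500)
u(E) = E³
B(v) = √41/2 (B(v) = √(12 - 7/4) = √(41/4) = √41/2)
-8*(-1) - 1/(B(-21)/u(-16) - 439) = -8*(-1) - 1/((√41/2)/((-16)³) - 439) = 8 - 1/((√41/2)/(-4096) - 439) = 8 - 1/((√41/2)*(-1/4096) - 439) = 8 - 1/(-√41/8192 - 439) = 8 - 1/(-439 - √41/8192)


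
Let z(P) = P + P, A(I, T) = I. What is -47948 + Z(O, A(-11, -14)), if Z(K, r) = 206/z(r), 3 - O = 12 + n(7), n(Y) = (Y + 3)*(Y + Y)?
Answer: -527531/11 ≈ -47957.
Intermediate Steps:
z(P) = 2*P
n(Y) = 2*Y*(3 + Y) (n(Y) = (3 + Y)*(2*Y) = 2*Y*(3 + Y))
O = -149 (O = 3 - (12 + 2*7*(3 + 7)) = 3 - (12 + 2*7*10) = 3 - (12 + 140) = 3 - 1*152 = 3 - 152 = -149)
Z(K, r) = 103/r (Z(K, r) = 206/((2*r)) = 206*(1/(2*r)) = 103/r)
-47948 + Z(O, A(-11, -14)) = -47948 + 103/(-11) = -47948 + 103*(-1/11) = -47948 - 103/11 = -527531/11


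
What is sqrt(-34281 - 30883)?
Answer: 2*I*sqrt(16291) ≈ 255.27*I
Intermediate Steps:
sqrt(-34281 - 30883) = sqrt(-65164) = 2*I*sqrt(16291)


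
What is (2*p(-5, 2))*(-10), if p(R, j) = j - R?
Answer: -140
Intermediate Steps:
(2*p(-5, 2))*(-10) = (2*(2 - 1*(-5)))*(-10) = (2*(2 + 5))*(-10) = (2*7)*(-10) = 14*(-10) = -140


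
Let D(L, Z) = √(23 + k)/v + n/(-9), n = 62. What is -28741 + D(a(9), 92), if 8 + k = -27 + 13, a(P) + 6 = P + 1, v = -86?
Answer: -22250875/774 ≈ -28748.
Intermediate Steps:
a(P) = -5 + P (a(P) = -6 + (P + 1) = -6 + (1 + P) = -5 + P)
k = -22 (k = -8 + (-27 + 13) = -8 - 14 = -22)
D(L, Z) = -5341/774 (D(L, Z) = √(23 - 22)/(-86) + 62/(-9) = √1*(-1/86) + 62*(-⅑) = 1*(-1/86) - 62/9 = -1/86 - 62/9 = -5341/774)
-28741 + D(a(9), 92) = -28741 - 5341/774 = -22250875/774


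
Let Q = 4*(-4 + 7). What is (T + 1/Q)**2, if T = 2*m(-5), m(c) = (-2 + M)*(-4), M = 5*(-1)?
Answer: 452929/144 ≈ 3145.3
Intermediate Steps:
M = -5
m(c) = 28 (m(c) = (-2 - 5)*(-4) = -7*(-4) = 28)
Q = 12 (Q = 4*3 = 12)
T = 56 (T = 2*28 = 56)
(T + 1/Q)**2 = (56 + 1/12)**2 = (673/12)**2 = 452929/144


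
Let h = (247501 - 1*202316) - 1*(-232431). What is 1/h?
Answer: 1/277616 ≈ 3.6021e-6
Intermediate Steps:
h = 277616 (h = (247501 - 202316) + 232431 = 45185 + 232431 = 277616)
1/h = 1/277616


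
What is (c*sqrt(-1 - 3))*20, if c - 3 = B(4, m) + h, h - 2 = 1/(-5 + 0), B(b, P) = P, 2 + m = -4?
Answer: -48*I ≈ -48.0*I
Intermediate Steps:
m = -6 (m = -2 - 4 = -6)
h = 9/5 (h = 2 + 1/(-5 + 0) = 2 + 1/(-5) = 2 - 1/5 = 9/5 ≈ 1.8000)
c = -6/5 (c = 3 + (-6 + 9/5) = 3 - 21/5 = -6/5 ≈ -1.2000)
(c*sqrt(-1 - 3))*20 = -6*sqrt(-1 - 3)/5*20 = -12*I/5*20 = -48*I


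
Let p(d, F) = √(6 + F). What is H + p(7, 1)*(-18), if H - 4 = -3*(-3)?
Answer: 13 - 18*√7 ≈ -34.624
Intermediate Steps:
H = 13 (H = 4 - 3*(-3) = 4 + 9 = 13)
H + p(7, 1)*(-18) = 13 + √(6 + 1)*(-18) = 13 + √7*(-18) = 13 - 18*√7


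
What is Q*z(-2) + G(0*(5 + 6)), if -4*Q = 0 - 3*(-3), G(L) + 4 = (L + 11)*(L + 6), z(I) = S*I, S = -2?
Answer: 53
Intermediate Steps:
z(I) = -2*I
G(L) = -4 + (6 + L)*(11 + L) (G(L) = -4 + (L + 11)*(L + 6) = -4 + (11 + L)*(6 + L) = -4 + (6 + L)*(11 + L))
Q = -9/4 (Q = -(0 - 3*(-3))/4 = -(0 + 9)/4 = -¼*9 = -9/4 ≈ -2.2500)
Q*z(-2) + G(0*(5 + 6)) = -(-9)*(-2)/2 + (62 + (0*(5 + 6))² + 17*(0*(5 + 6))) = -9/4*4 + (62 + (0*11)² + 17*(0*11)) = -9 + (62 + 0² + 17*0) = -9 + (62 + 0 + 0) = -9 + 62 = 53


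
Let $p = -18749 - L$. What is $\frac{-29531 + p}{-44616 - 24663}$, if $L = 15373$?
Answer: $\frac{63653}{69279} \approx 0.91879$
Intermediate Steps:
$p = -34122$ ($p = -18749 - 15373 = -34122$)
$\frac{-29531 + p}{-44616 - 24663} = \frac{-29531 - 34122}{-44616 - 24663} = - \frac{63653}{-69279} = \left(-63653\right) \left(- \frac{1}{69279}\right) = \frac{63653}{69279}$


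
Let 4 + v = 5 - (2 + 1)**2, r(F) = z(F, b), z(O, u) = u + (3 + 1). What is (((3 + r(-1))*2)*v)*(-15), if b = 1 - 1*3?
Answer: 1200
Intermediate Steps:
b = -2 (b = 1 - 3 = -2)
z(O, u) = 4 + u (z(O, u) = u + 4 = 4 + u)
r(F) = 2 (r(F) = 4 - 2 = 2)
v = -8 (v = -4 + (5 - (2 + 1)**2) = -4 + (5 - 1*3**2) = -4 + (5 - 1*9) = -4 + (5 - 9) = -4 - 4 = -8)
(((3 + r(-1))*2)*v)*(-15) = (((3 + 2)*2)*(-8))*(-15) = ((5*2)*(-8))*(-15) = (10*(-8))*(-15) = -80*(-15) = 1200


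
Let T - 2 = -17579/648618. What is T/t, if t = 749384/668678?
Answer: 25167014219/14295998568 ≈ 1.7604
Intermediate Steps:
T = 1279657/648618 (T = 2 - 17579/648618 = 1279657/648618 ≈ 1.9729)
t = 374692/334339 (t = 749384*(1/668678) = 374692/334339 ≈ 1.1207)
T/t = 1279657/(648618*(374692/334339)) = (1279657/648618)*(334339/374692) = 25167014219/14295998568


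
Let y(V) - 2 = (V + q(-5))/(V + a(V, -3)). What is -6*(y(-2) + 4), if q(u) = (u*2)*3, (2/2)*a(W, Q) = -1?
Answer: -100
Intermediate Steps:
a(W, Q) = -1
q(u) = 6*u (q(u) = (2*u)*3 = 6*u)
y(V) = 2 + (-30 + V)/(-1 + V) (y(V) = 2 + (V + 6*(-5))/(V - 1) = 2 + (V - 30)/(-1 + V) = 2 + (-30 + V)/(-1 + V))
-6*(y(-2) + 4) = -6*((-32 + 3*(-2))/(-1 - 2) + 4) = -6*((-32 - 6)/(-3) + 4) = -6*(-⅓*(-38) + 4) = -6*(38/3 + 4) = -6*50/3 = -100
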